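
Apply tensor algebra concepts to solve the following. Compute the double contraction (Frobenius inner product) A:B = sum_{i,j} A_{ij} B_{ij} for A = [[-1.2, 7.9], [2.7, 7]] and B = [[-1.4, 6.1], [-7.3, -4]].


A:B = sum over all i,j of A_{ij} * B_{ij}.
Row 1: -1.2*-1.4=1.68, 7.9*6.1=48.19 => row sum = 49.87
Row 2: 2.7*-7.3=-19.71, 7*-4=-28 => row sum = -47.71
Total = 49.87 + -47.71 = 2.16

2.16


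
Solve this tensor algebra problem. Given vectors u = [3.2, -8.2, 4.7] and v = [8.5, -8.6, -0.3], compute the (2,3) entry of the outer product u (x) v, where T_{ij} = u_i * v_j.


The outer product entry T_{ij} = u_i * v_j.
We need i=2, j=3.
u_2 = -8.2, v_3 = -0.3
T_{2,3} = -8.2 * -0.3 = 2.46

2.46


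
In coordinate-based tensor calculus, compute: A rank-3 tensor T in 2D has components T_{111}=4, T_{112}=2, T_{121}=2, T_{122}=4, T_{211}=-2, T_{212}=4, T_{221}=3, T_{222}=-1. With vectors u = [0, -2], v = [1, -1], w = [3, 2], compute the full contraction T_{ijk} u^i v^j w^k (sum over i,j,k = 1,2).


S = sum over i,j,k of T_{ijk} u_i v_j w_k. Expanding all 8 terms:
T_{111}*u_1*v_1*w_1 = 4*0*1*3 = 0  (running total: 0)
T_{112}*u_1*v_1*w_2 = 2*0*1*2 = 0  (running total: 0)
T_{121}*u_1*v_2*w_1 = 2*0*-1*3 = 0  (running total: 0)
T_{122}*u_1*v_2*w_2 = 4*0*-1*2 = 0  (running total: 0)
T_{211}*u_2*v_1*w_1 = -2*-2*1*3 = 12  (running total: 12)
T_{212}*u_2*v_1*w_2 = 4*-2*1*2 = -16  (running total: -4)
T_{221}*u_2*v_2*w_1 = 3*-2*-1*3 = 18  (running total: 14)
T_{222}*u_2*v_2*w_2 = -1*-2*-1*2 = -4  (running total: 10)
S = 10

10


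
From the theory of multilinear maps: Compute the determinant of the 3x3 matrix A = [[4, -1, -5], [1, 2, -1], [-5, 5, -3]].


Expanding along the first row, det(A) = a11*M_11 - a12*M_12 + a13*M_13, where M_1j is the (1,j) minor.
Minor M_11 = 2*-3 - -1*5 = -1
Minor M_12 = 1*-3 - -1*-5 = -8
Minor M_13 = 1*5 - 2*-5 = 15
det = 4*(-1) - -1*(-8) + -5*(15)
    = -4 - 8 + -75
    = -87

-87


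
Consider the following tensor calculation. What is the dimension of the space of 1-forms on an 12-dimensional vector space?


The dimension of the space of p-forms on an n-dimensional space is C(n, p).
n = 12, p = 1
C(12, 1) = 12! / (1! * 11!) = 12

12


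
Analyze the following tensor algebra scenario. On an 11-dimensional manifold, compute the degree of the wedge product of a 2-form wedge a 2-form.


The degree of a wedge product is the sum of the degrees of the individual forms.
Degrees: 2, 2
Total degree = 2 + 2 = 4

4


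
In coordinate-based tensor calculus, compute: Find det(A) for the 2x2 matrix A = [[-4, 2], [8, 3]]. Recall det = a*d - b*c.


For a 2x2 matrix [[a, b], [c, d]], det = a*d - b*c.
a = -4, b = 2, c = 8, d = 3
a*d = -4 * 3 = -12
b*c = 2 * 8 = 16
det = -12 - 16 = -28

-28


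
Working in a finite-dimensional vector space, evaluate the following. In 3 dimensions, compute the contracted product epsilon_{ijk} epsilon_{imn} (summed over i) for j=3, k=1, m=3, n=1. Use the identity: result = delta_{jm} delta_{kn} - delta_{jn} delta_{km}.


Using the identity: epsilon_{ijk} epsilon_{imn} = delta_{jm} delta_{kn} - delta_{jn} delta_{km}.
delta_{33} = 1
delta_{11} = 1
delta_{31} = 0
delta_{13} = 0
Result = 1 * 1 - 0 * 0 = 1 - 0 = 1

1


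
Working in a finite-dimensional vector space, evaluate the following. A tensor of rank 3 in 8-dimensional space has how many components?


The number of components of a rank-r tensor in d dimensions is d^r.
Here d = 8 and r = 3.
8^3 = 512

512


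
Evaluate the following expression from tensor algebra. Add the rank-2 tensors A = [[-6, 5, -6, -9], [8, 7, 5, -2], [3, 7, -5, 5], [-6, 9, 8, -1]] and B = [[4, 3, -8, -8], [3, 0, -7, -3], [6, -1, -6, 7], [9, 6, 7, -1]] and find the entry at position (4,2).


Tensor addition is component-wise: (A + B)_{ij} = A_{ij} + B_{ij}.
A_{42} = 9
B_{42} = 6
(A + B)_{42} = 9 + 6 = 15

15


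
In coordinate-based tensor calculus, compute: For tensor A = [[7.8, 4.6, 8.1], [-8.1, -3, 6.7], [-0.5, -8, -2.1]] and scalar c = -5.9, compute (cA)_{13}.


Scalar multiplication: (cA)_{ij} = c * A_{ij}.
c = -5.9
A_{13} = 8.1
(cA)_{13} = -5.9 * 8.1 = -47.79

-47.79


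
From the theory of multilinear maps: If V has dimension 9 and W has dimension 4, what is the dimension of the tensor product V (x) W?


The dimension of a tensor product is the product of dimensions.
dim(V) = 9, dim(W) = 4
dim(V (x) W) = 9 * 4 = 36

36


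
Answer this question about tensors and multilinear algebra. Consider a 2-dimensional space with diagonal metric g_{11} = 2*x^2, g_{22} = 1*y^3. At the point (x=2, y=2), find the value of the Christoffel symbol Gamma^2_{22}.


For a diagonal metric, Gamma^k_{ij} = (1/2) g^{kk} (dg_{ik}/dx_j + dg_{jk}/dx_i - dg_{ij}/dx_k).
The metric is diagonal, so g_{ab} = 0 for a != b.
At the given point: g_{11} = 8, g_{22} = 8
g^{22} = 1/8
dg_{22}/dx_2 = dg_{22}/dx_2 = 12
dg_{22}/dx_2 = dg_{22}/dx_2 = 12
dg_{22}/dx_2 = dg_{22}/dx_2 = 12
Numerator = 12 + 12 - 12 = 12
Gamma^2_{22} = 12 / (2 * 8) = 3/4

3/4


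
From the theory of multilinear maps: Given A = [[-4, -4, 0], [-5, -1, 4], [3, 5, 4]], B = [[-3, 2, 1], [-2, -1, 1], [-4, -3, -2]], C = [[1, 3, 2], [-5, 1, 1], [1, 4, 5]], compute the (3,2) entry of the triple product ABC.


(ABC)_{32} = sum_m (AB)_{3m} C_{m2}. First compute row 3 of AB.
(AB)_{31} = 3*-3 + 5*-2 + 4*-4 = -35
(AB)_{32} = 3*2 + 5*-1 + 4*-3 = -11
(AB)_{33} = 3*1 + 5*1 + 4*-2 = 0
Now contract with column 2 of C:
(AB)_{31} * C_{12} = -35 * 3 = -105
(AB)_{32} * C_{22} = -11 * 1 = -11
(AB)_{33} * C_{32} = 0 * 4 = 0
(ABC)_{32} = -105 + -11 + 0 = -116

-116


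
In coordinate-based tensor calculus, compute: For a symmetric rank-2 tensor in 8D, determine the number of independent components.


A symmetric rank-2 tensor in d dimensions has d(d+1)/2 independent components.
d = 8
d(d+1)/2 = 8 * 9 / 2 = 72 / 2 = 36

36


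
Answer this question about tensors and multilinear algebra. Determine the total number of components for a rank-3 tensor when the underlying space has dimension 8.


The number of components of a rank-r tensor in d dimensions is d^r.
Here d = 8 and r = 3.
8^3 = 512

512


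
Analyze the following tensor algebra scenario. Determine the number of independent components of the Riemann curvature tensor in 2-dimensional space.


The Riemann tensor in d dimensions has d^2(d^2 - 1)/12 independent components.
d = 2, so d^2 = 4
d^2 - 1 = 3
d^2(d^2 - 1) = 4 * 3 = 12
Divide by 12: 12 / 12 = 1

1


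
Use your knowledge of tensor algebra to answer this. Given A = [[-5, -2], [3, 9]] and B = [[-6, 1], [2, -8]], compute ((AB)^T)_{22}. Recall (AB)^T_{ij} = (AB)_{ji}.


(AB)^T_{ij} = (AB)_{ji} = sum_k A_{jk} B_{ki}.
For i=2, j=2 we need (AB)_{22}:
A_{21} * B_{12} = 3 * 1 = 3
A_{22} * B_{22} = 9 * -8 = -72
Sum = 3 + -72 = -69

-69


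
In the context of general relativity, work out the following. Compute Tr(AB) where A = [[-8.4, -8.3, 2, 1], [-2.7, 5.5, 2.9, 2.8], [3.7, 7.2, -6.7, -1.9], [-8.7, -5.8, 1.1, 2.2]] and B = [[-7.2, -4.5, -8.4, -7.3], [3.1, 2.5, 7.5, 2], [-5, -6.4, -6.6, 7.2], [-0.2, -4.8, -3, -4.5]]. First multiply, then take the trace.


Tr(AB) = sum_i (AB)_{ii} where (AB)_{ii} = sum_k A_{ik} B_{ki}.
(AB)_{11} = -8.4*-7.2 + -8.3*3.1 + 2*-5 + 1*-0.2 = 24.55
(AB)_{22} = -2.7*-4.5 + 5.5*2.5 + 2.9*-6.4 + 2.8*-4.8 = -6.1
(AB)_{33} = 3.7*-8.4 + 7.2*7.5 + -6.7*-6.6 + -1.9*-3 = 72.84
(AB)_{44} = -8.7*-7.3 + -5.8*2 + 1.1*7.2 + 2.2*-4.5 = 49.93
Tr(AB) = 24.55 + -6.1 + 72.84 + 49.93 = 141.22

141.22


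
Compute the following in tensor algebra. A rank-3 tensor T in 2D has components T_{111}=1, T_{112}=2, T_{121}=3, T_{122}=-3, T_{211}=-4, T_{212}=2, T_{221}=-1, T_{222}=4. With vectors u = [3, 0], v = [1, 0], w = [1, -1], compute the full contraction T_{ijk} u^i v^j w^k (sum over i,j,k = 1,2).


S = sum over i,j,k of T_{ijk} u_i v_j w_k. Expanding all 8 terms:
T_{111}*u_1*v_1*w_1 = 1*3*1*1 = 3  (running total: 3)
T_{112}*u_1*v_1*w_2 = 2*3*1*-1 = -6  (running total: -3)
T_{121}*u_1*v_2*w_1 = 3*3*0*1 = 0  (running total: -3)
T_{122}*u_1*v_2*w_2 = -3*3*0*-1 = 0  (running total: -3)
T_{211}*u_2*v_1*w_1 = -4*0*1*1 = 0  (running total: -3)
T_{212}*u_2*v_1*w_2 = 2*0*1*-1 = 0  (running total: -3)
T_{221}*u_2*v_2*w_1 = -1*0*0*1 = 0  (running total: -3)
T_{222}*u_2*v_2*w_2 = 4*0*0*-1 = 0  (running total: -3)
S = -3

-3


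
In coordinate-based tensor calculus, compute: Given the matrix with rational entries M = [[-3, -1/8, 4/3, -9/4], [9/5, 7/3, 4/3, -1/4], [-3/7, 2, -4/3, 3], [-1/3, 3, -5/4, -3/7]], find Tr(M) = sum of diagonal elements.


The trace is the sum of diagonal entries.
Diagonal: M[1,1] = -3, M[2,2] = 7/3, M[3,3] = -4/3, M[4,4] = -3/7
Tr(M) = -3 + 7/3 + -4/3 + -3/7
Computing step by step:
After adding M[1,1]: -3
After adding M[2,2]: -2/3
After adding M[3,3]: -2
After adding M[4,4]: -17/7
Tr(M) = -17/7

-17/7


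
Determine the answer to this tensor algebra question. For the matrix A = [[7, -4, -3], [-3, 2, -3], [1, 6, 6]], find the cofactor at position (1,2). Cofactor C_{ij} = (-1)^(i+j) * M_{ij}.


To find cofactor C_{12}, delete row 1 and column 2.
The resulting 2x2 submatrix is: [[-3, -3], [1, 6]]
Minor M_{12} = -3*6 - -3*1
  = -18 - -3 = -15
Sign = (-1)^(1+2) = (-1)^3 = -1
Cofactor C_{12} = -1 * -15 = 15

15


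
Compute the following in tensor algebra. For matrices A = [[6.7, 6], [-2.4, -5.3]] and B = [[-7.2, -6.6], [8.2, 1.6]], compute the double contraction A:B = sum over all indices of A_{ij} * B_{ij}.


A:B = sum over all i,j of A_{ij} * B_{ij}.
Row 1: 6.7*-7.2=-48.24, 6*-6.6=-39.6 => row sum = -87.84
Row 2: -2.4*8.2=-19.68, -5.3*1.6=-8.48 => row sum = -28.16
Total = -87.84 + -28.16 = -116

-116


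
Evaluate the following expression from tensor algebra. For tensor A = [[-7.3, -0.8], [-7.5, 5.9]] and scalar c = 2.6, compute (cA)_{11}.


Scalar multiplication: (cA)_{ij} = c * A_{ij}.
c = 2.6
A_{11} = -7.3
(cA)_{11} = 2.6 * -7.3 = -18.98

-18.98


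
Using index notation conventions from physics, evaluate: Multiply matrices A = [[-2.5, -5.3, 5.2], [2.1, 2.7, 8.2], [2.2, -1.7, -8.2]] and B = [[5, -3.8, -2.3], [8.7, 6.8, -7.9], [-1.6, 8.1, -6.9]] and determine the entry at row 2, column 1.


(AB)_{ij} = sum_k A_{ik} B_{kj}.
For i=2, j=1:
A_{21} * B_{11} = 2.1 * 5 = 10.5
A_{22} * B_{21} = 2.7 * 8.7 = 23.49
A_{23} * B_{31} = 8.2 * -1.6 = -13.12
Sum = 10.5 + 23.49 + -13.12 = 20.87

20.87


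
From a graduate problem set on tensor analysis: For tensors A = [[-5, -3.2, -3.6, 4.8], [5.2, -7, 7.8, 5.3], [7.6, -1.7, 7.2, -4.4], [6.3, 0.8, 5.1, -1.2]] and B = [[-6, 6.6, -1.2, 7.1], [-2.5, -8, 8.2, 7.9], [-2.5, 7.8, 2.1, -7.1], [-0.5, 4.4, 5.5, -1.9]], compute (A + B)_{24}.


Tensor addition is component-wise: (A + B)_{ij} = A_{ij} + B_{ij}.
A_{24} = 5.3
B_{24} = 7.9
(A + B)_{24} = 5.3 + 7.9 = 13.2

13.2


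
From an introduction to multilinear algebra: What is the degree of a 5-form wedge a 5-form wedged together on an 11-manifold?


The degree of a wedge product is the sum of the degrees of the individual forms.
Degrees: 5, 5
Total degree = 5 + 5 = 10

10


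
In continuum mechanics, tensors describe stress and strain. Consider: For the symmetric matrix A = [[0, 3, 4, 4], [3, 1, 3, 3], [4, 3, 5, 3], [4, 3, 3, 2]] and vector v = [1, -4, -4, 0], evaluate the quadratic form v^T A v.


First compute Av:
(Av)_1 = 0*1 + 3*-4 + 4*-4 + 4*0 = -28
(Av)_2 = 3*1 + 1*-4 + 3*-4 + 3*0 = -13
(Av)_3 = 4*1 + 3*-4 + 5*-4 + 3*0 = -28
(Av)_4 = 4*1 + 3*-4 + 3*-4 + 2*0 = -20
Av = [-28, -13, -28, -20]
Then v^T (Av) = 1*-28 + -4*-13 + -4*-28 + 0*-20
= -28 + 52 + 112 + 0 = 136

136


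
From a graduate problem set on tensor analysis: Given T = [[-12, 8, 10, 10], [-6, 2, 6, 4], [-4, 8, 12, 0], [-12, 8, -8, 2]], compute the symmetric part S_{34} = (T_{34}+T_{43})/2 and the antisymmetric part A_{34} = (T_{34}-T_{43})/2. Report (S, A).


T_{34} = 0
T_{43} = -8
S_{34} = (0 + -8)/2 = -8/2 = -4
A_{34} = (0 - -8)/2 = 8/2 = 4
Check: S + A = -4 + 4 = 0 = T_{34}.

(-4, 4)


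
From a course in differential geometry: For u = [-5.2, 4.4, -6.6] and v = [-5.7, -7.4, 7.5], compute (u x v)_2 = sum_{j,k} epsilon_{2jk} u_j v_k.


(u x v)_2 = sum_{j,k} epsilon_{2jk} u_j v_k. Only permutations of (1,2,3) contribute; the two non-zero terms are:
eps_{213} u_1 v_3 = -1 * -5.2 * 7.5 = 39
eps_{231} u_3 v_1 = 1 * -6.6 * -5.7 = 37.62
(u x v)_2 = 76.62

76.62


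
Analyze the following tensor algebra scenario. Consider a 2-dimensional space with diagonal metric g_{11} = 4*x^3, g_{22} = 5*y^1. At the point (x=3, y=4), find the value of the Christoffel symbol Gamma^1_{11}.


For a diagonal metric, Gamma^k_{ij} = (1/2) g^{kk} (dg_{ik}/dx_j + dg_{jk}/dx_i - dg_{ij}/dx_k).
The metric is diagonal, so g_{ab} = 0 for a != b.
At the given point: g_{11} = 108, g_{22} = 20
g^{11} = 1/108
dg_{11}/dx_1 = dg_{11}/dx_1 = 108
dg_{11}/dx_1 = dg_{11}/dx_1 = 108
dg_{11}/dx_1 = dg_{11}/dx_1 = 108
Numerator = 108 + 108 - 108 = 108
Gamma^1_{11} = 108 / (2 * 108) = 1/2

1/2


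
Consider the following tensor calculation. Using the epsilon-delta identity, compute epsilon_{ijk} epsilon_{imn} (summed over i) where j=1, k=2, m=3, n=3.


Using the identity: epsilon_{ijk} epsilon_{imn} = delta_{jm} delta_{kn} - delta_{jn} delta_{km}.
delta_{13} = 0
delta_{23} = 0
delta_{13} = 0
delta_{23} = 0
Result = 0 * 0 - 0 * 0 = 0 - 0 = 0

0


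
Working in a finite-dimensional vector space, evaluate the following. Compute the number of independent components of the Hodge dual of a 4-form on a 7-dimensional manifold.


The Hodge dual of a p-form on an n-dimensional manifold is an (n-p)-form.
n = 7, p = 4, so dual degree = 7 - 4 = 3
The number of components is C(n, n-p) = C(7, 3) = 35

35


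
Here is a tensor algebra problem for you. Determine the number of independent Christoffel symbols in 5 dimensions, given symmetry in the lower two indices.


Christoffel symbols Gamma^k_{ij} are symmetric in i,j, so there are d * d(d+1)/2 independent symbols.
d = 5
d(d+1)/2 = 5 * 6 / 2 = 15
Total = 5 * 15 = 75

75


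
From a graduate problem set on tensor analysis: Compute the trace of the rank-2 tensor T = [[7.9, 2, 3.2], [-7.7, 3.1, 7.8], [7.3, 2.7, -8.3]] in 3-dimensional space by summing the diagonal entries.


The contraction (trace) of a rank-2 tensor is the sum of its diagonal elements.
Diagonal entries: A[1,1] = 7.9, A[2,2] = 3.1, A[3,3] = -8.3
Tr(A) = 7.9 + 3.1 + -8.3 = 2.7

2.7


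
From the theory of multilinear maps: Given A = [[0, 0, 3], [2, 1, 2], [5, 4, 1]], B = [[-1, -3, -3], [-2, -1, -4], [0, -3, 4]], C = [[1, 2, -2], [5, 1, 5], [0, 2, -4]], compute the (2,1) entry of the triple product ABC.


(ABC)_{21} = sum_m (AB)_{2m} C_{m1}. First compute row 2 of AB.
(AB)_{21} = 2*-1 + 1*-2 + 2*0 = -4
(AB)_{22} = 2*-3 + 1*-1 + 2*-3 = -13
(AB)_{23} = 2*-3 + 1*-4 + 2*4 = -2
Now contract with column 1 of C:
(AB)_{21} * C_{11} = -4 * 1 = -4
(AB)_{22} * C_{21} = -13 * 5 = -65
(AB)_{23} * C_{31} = -2 * 0 = 0
(ABC)_{21} = -4 + -65 + 0 = -69

-69


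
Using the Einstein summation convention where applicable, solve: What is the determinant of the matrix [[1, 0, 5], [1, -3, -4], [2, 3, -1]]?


Expanding along the first row, det(A) = a11*M_11 - a12*M_12 + a13*M_13, where M_1j is the (1,j) minor.
Minor M_11 = -3*-1 - -4*3 = 15
Minor M_12 = 1*-1 - -4*2 = 7
Minor M_13 = 1*3 - -3*2 = 9
det = 1*(15) - 0*(7) + 5*(9)
    = 15 - 0 + 45
    = 60

60


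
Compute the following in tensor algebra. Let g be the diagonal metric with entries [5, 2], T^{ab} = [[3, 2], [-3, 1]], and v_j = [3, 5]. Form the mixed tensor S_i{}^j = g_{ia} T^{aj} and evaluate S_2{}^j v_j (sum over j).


Step 1: lower the first index. For a diagonal metric, g_{ia} T^{aj} = g_{ii} T^{ij} (no sum on i).
g_{22} = 2
S_2{}^1 = 2 * T^{21} = 2 * -3 = -6
S_2{}^2 = 2 * T^{22} = 2 * 1 = 2
Step 2: contract S_2{}^j with v_j.
S_2{}^1 * v_1 = -6 * 3 = -18
S_2{}^2 * v_2 = 2 * 5 = 10
Result = -18 + 10 = -8

-8


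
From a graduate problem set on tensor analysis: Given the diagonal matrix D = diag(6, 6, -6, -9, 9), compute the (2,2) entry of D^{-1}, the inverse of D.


For a diagonal matrix, the inverse has entries (D^{-1})_{ii} = 1/d_{ii}.
The diagonal entries are: d_{11} = 6, d_{22} = 6, d_{33} = -6, d_{44} = -9, d_{55} = 9
We need (D^{-1})_{22} = 1/d_{22} = 1/6 = 1/6

1/6


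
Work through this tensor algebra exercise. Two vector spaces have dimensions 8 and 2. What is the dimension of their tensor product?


The dimension of a tensor product is the product of dimensions.
dim(V) = 8, dim(W) = 2
dim(V (x) W) = 8 * 2 = 16

16


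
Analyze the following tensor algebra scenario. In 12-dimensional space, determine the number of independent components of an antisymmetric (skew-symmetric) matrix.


An antisymmetric rank-2 tensor satisfies A_{ij} = -A_{ji}, so diagonal entries are zero.
The independent components are the upper-triangular entries: C(n, 2) = n(n-1)/2.
n = 12
C(12, 2) = 12 * 11 / 2 = 132 / 2 = 66

66


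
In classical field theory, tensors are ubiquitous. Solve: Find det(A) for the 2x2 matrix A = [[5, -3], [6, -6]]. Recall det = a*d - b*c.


For a 2x2 matrix [[a, b], [c, d]], det = a*d - b*c.
a = 5, b = -3, c = 6, d = -6
a*d = 5 * -6 = -30
b*c = -3 * 6 = -18
det = -30 - -18 = -12

-12


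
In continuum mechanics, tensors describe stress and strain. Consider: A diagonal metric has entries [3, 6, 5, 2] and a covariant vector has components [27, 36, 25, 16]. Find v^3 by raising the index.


To raise an index with a diagonal metric: v^i = v_i / g_{ii}.
For index 3: v_3 = 25, g_{33} = 5
v^3 = 25 / 5 = 5

5


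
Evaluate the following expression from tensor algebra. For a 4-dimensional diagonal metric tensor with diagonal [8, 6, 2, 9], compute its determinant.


For a diagonal metric, the determinant is the product of diagonal entries.
Diagonal entries: 8, 6, 2, 9
det(g) = 8 * 6 * 2 * 9 = 864

864


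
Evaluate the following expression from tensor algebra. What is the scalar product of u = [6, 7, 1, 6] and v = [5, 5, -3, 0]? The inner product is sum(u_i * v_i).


The inner product u . v = sum of u_i * v_i.
Term-by-term: 6 * 5, 7 * 5, 1 * -3, 6 * 0
Products: 30, 35, -3, 0
Sum = 30 + 35 + -3 + 0 = 62

62


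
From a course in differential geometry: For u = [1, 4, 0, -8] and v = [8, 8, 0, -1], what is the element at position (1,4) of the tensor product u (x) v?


The outer product entry T_{ij} = u_i * v_j.
We need i=1, j=4.
u_1 = 1, v_4 = -1
T_{1,4} = 1 * -1 = -1

-1


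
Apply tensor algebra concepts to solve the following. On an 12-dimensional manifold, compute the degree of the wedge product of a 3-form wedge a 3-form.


The degree of a wedge product is the sum of the degrees of the individual forms.
Degrees: 3, 3
Total degree = 3 + 3 = 6

6


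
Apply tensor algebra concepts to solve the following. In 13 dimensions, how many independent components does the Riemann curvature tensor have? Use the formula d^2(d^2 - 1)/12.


The Riemann tensor in d dimensions has d^2(d^2 - 1)/12 independent components.
d = 13, so d^2 = 169
d^2 - 1 = 168
d^2(d^2 - 1) = 169 * 168 = 28392
Divide by 12: 28392 / 12 = 2366

2366


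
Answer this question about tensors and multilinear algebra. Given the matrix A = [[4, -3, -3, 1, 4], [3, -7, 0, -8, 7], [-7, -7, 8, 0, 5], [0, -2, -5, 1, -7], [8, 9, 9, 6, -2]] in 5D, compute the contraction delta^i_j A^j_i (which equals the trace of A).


The contraction (trace) of a rank-2 tensor is the sum of its diagonal elements.
Diagonal entries: A[1,1] = 4, A[2,2] = -7, A[3,3] = 8, A[4,4] = 1, A[5,5] = -2
Tr(A) = 4 + -7 + 8 + 1 + -2 = 4

4


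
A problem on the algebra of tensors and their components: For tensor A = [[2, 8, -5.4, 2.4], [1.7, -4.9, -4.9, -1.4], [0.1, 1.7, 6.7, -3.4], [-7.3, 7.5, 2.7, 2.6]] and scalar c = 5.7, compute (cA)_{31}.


Scalar multiplication: (cA)_{ij} = c * A_{ij}.
c = 5.7
A_{31} = 0.1
(cA)_{31} = 5.7 * 0.1 = 0.57

0.57


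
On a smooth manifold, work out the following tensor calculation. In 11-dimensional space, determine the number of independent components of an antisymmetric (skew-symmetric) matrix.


An antisymmetric rank-2 tensor satisfies A_{ij} = -A_{ji}, so diagonal entries are zero.
The independent components are the upper-triangular entries: C(n, 2) = n(n-1)/2.
n = 11
C(11, 2) = 11 * 10 / 2 = 110 / 2 = 55

55


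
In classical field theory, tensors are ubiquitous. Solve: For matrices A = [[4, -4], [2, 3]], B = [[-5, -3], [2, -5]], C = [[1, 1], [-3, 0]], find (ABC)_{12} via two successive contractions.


(ABC)_{12} = sum_m (AB)_{1m} C_{m2}. First compute row 1 of AB.
(AB)_{11} = 4*-5 + -4*2 = -28
(AB)_{12} = 4*-3 + -4*-5 = 8
Now contract with column 2 of C:
(AB)_{11} * C_{12} = -28 * 1 = -28
(AB)_{12} * C_{22} = 8 * 0 = 0
(ABC)_{12} = -28 + 0 = -28

-28


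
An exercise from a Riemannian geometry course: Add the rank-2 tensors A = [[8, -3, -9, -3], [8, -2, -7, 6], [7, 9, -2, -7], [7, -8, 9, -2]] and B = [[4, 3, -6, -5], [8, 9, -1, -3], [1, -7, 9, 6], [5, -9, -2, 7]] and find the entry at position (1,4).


Tensor addition is component-wise: (A + B)_{ij} = A_{ij} + B_{ij}.
A_{14} = -3
B_{14} = -5
(A + B)_{14} = -3 + -5 = -8

-8


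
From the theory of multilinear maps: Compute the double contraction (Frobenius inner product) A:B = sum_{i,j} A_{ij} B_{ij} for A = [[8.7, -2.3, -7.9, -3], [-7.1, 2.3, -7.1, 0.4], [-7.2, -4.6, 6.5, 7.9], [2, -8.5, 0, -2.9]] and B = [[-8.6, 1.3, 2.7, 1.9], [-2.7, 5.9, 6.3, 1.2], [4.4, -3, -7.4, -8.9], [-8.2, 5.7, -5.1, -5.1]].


A:B = sum over all i,j of A_{ij} * B_{ij}.
Row 1: 8.7*-8.6=-74.82, -2.3*1.3=-2.99, -7.9*2.7=-21.33, -3*1.9=-5.7 => row sum = -104.84
Row 2: -7.1*-2.7=19.17, 2.3*5.9=13.57, -7.1*6.3=-44.73, 0.4*1.2=0.48 => row sum = -11.51
Row 3: -7.2*4.4=-31.68, -4.6*-3=13.8, 6.5*-7.4=-48.1, 7.9*-8.9=-70.31 => row sum = -136.29
Row 4: 2*-8.2=-16.4, -8.5*5.7=-48.45, 0*-5.1=0, -2.9*-5.1=14.79 => row sum = -50.06
Total = -104.84 + -11.51 + -136.29 + -50.06 = -302.7

-302.7


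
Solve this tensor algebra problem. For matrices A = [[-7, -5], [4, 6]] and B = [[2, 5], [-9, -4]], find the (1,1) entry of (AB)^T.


(AB)^T_{ij} = (AB)_{ji} = sum_k A_{jk} B_{ki}.
For i=1, j=1 we need (AB)_{11}:
A_{11} * B_{11} = -7 * 2 = -14
A_{12} * B_{21} = -5 * -9 = 45
Sum = -14 + 45 = 31

31


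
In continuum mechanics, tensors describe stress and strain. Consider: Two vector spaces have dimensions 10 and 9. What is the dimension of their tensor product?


The dimension of a tensor product is the product of dimensions.
dim(V) = 10, dim(W) = 9
dim(V (x) W) = 10 * 9 = 90

90


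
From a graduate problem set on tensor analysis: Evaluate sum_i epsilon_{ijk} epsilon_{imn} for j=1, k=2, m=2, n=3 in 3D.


Using the identity: epsilon_{ijk} epsilon_{imn} = delta_{jm} delta_{kn} - delta_{jn} delta_{km}.
delta_{12} = 0
delta_{23} = 0
delta_{13} = 0
delta_{22} = 1
Result = 0 * 0 - 0 * 1 = 0 - 0 = 0

0


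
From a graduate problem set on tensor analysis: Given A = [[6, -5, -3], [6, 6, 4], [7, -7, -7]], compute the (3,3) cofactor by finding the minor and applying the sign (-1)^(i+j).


To find cofactor C_{33}, delete row 3 and column 3.
The resulting 2x2 submatrix is: [[6, -5], [6, 6]]
Minor M_{33} = 6*6 - -5*6
  = 36 - -30 = 66
Sign = (-1)^(3+3) = (-1)^6 = 1
Cofactor C_{33} = 1 * 66 = 66

66


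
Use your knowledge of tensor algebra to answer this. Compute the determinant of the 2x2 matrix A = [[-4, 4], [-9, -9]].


For a 2x2 matrix [[a, b], [c, d]], det = a*d - b*c.
a = -4, b = 4, c = -9, d = -9
a*d = -4 * -9 = 36
b*c = 4 * -9 = -36
det = 36 - -36 = 72

72


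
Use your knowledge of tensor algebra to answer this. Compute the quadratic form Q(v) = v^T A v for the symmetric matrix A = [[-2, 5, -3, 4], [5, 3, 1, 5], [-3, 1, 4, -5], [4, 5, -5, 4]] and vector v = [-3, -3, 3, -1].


First compute Av:
(Av)_1 = -2*-3 + 5*-3 + -3*3 + 4*-1 = -22
(Av)_2 = 5*-3 + 3*-3 + 1*3 + 5*-1 = -26
(Av)_3 = -3*-3 + 1*-3 + 4*3 + -5*-1 = 23
(Av)_4 = 4*-3 + 5*-3 + -5*3 + 4*-1 = -46
Av = [-22, -26, 23, -46]
Then v^T (Av) = -3*-22 + -3*-26 + 3*23 + -1*-46
= 66 + 78 + 69 + 46 = 259

259


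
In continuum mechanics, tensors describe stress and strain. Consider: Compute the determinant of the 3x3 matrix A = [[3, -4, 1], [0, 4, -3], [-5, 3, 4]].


Expanding along the first row, det(A) = a11*M_11 - a12*M_12 + a13*M_13, where M_1j is the (1,j) minor.
Minor M_11 = 4*4 - -3*3 = 25
Minor M_12 = 0*4 - -3*-5 = -15
Minor M_13 = 0*3 - 4*-5 = 20
det = 3*(25) - -4*(-15) + 1*(20)
    = 75 - 60 + 20
    = 35

35


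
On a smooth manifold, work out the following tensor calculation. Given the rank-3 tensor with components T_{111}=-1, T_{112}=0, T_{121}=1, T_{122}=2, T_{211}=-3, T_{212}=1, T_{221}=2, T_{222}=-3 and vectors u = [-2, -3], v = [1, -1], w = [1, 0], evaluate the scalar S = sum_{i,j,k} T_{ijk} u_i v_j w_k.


S = sum over i,j,k of T_{ijk} u_i v_j w_k. Expanding all 8 terms:
T_{111}*u_1*v_1*w_1 = -1*-2*1*1 = 2  (running total: 2)
T_{112}*u_1*v_1*w_2 = 0*-2*1*0 = 0  (running total: 2)
T_{121}*u_1*v_2*w_1 = 1*-2*-1*1 = 2  (running total: 4)
T_{122}*u_1*v_2*w_2 = 2*-2*-1*0 = 0  (running total: 4)
T_{211}*u_2*v_1*w_1 = -3*-3*1*1 = 9  (running total: 13)
T_{212}*u_2*v_1*w_2 = 1*-3*1*0 = 0  (running total: 13)
T_{221}*u_2*v_2*w_1 = 2*-3*-1*1 = 6  (running total: 19)
T_{222}*u_2*v_2*w_2 = -3*-3*-1*0 = 0  (running total: 19)
S = 19

19


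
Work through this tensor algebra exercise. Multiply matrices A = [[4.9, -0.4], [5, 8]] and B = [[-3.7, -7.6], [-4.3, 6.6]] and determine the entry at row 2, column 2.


(AB)_{ij} = sum_k A_{ik} B_{kj}.
For i=2, j=2:
A_{21} * B_{12} = 5 * -7.6 = -38
A_{22} * B_{22} = 8 * 6.6 = 52.8
Sum = -38 + 52.8 = 14.8

14.8


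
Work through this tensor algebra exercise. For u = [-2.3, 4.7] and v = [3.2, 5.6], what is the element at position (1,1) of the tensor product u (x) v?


The outer product entry T_{ij} = u_i * v_j.
We need i=1, j=1.
u_1 = -2.3, v_1 = 3.2
T_{1,1} = -2.3 * 3.2 = -7.36

-7.36


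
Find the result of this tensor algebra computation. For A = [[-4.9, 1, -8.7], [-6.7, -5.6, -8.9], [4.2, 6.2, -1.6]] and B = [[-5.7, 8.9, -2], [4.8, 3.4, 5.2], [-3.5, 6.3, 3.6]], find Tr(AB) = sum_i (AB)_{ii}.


Tr(AB) = sum_i (AB)_{ii} where (AB)_{ii} = sum_k A_{ik} B_{ki}.
(AB)_{11} = -4.9*-5.7 + 1*4.8 + -8.7*-3.5 = 63.18
(AB)_{22} = -6.7*8.9 + -5.6*3.4 + -8.9*6.3 = -134.74
(AB)_{33} = 4.2*-2 + 6.2*5.2 + -1.6*3.6 = 18.08
Tr(AB) = 63.18 + -134.74 + 18.08 = -53.48

-53.48


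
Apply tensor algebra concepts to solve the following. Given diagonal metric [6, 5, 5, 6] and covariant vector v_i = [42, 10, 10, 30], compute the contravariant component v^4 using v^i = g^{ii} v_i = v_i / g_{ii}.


To raise an index with a diagonal metric: v^i = v_i / g_{ii}.
For index 4: v_4 = 30, g_{44} = 6
v^4 = 30 / 6 = 5

5


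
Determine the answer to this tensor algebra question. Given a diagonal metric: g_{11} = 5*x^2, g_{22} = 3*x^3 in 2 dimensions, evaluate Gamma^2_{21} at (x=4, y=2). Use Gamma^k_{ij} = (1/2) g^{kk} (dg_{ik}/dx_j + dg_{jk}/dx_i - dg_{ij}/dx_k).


For a diagonal metric, Gamma^k_{ij} = (1/2) g^{kk} (dg_{ik}/dx_j + dg_{jk}/dx_i - dg_{ij}/dx_k).
The metric is diagonal, so g_{ab} = 0 for a != b.
At the given point: g_{11} = 80, g_{22} = 192
g^{22} = 1/192
dg_{22}/dx_1 = dg_{22}/dx_1 = 144
dg_{12}/dx_2 = 0 (off-diagonal)
dg_{21}/dx_2 = 0 (off-diagonal)
Numerator = 144 + 0 - 0 = 144
Gamma^2_{21} = 144 / (2 * 192) = 3/8

3/8


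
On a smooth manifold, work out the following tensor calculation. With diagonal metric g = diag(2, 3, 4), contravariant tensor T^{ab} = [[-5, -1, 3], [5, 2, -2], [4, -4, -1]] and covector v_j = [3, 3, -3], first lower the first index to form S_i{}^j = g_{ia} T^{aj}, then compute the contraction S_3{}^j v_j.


Step 1: lower the first index. For a diagonal metric, g_{ia} T^{aj} = g_{ii} T^{ij} (no sum on i).
g_{33} = 4
S_3{}^1 = 4 * T^{31} = 4 * 4 = 16
S_3{}^2 = 4 * T^{32} = 4 * -4 = -16
S_3{}^3 = 4 * T^{33} = 4 * -1 = -4
Step 2: contract S_3{}^j with v_j.
S_3{}^1 * v_1 = 16 * 3 = 48
S_3{}^2 * v_2 = -16 * 3 = -48
S_3{}^3 * v_3 = -4 * -3 = 12
Result = 48 + -48 + 12 = 12

12


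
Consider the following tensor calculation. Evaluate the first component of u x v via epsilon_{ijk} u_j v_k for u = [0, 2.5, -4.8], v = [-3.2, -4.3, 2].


(u x v)_1 = sum_{j,k} epsilon_{1jk} u_j v_k. Only permutations of (1,2,3) contribute; the two non-zero terms are:
eps_{123} u_2 v_3 = 1 * 2.5 * 2 = 5
eps_{132} u_3 v_2 = -1 * -4.8 * -4.3 = -20.64
(u x v)_1 = -15.64

-15.64


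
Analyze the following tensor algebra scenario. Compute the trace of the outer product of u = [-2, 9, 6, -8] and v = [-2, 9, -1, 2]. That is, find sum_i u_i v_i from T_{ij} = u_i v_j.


The outer product gives T_{ij} = u_i v_j.
The trace (contraction) is Tr(T) = sum_i T_{ii} = sum_i u_i v_i.
Diagonal entries:
T_{11} = u_1 * v_1 = -2 * -2 = 4
T_{22} = u_2 * v_2 = 9 * 9 = 81
T_{33} = u_3 * v_3 = 6 * -1 = -6
T_{44} = u_4 * v_4 = -8 * 2 = -16
Tr(T) = 4 + 81 + -6 + -16 = 63

63


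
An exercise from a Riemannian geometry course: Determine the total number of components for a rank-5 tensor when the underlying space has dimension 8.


The number of components of a rank-r tensor in d dimensions is d^r.
Here d = 8 and r = 5.
8^5 = 32768

32768


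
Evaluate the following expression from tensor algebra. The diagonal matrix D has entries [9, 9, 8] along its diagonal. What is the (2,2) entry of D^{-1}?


For a diagonal matrix, the inverse has entries (D^{-1})_{ii} = 1/d_{ii}.
The diagonal entries are: d_{11} = 9, d_{22} = 9, d_{33} = 8
We need (D^{-1})_{22} = 1/d_{22} = 1/9 = 1/9

1/9


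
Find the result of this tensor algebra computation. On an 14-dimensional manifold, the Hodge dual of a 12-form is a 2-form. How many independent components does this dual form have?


The Hodge dual of a p-form on an n-dimensional manifold is an (n-p)-form.
n = 14, p = 12, so dual degree = 14 - 12 = 2
The number of components is C(n, n-p) = C(14, 2) = 91

91


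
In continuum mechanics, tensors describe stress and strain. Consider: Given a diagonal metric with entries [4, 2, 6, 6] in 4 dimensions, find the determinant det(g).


For a diagonal metric, the determinant is the product of diagonal entries.
Diagonal entries: 4, 2, 6, 6
det(g) = 4 * 2 * 6 * 6 = 288

288


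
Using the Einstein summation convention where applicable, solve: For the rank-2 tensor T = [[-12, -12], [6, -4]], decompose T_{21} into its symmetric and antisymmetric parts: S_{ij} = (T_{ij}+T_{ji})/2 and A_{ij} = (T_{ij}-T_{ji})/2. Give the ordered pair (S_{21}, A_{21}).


T_{21} = 6
T_{12} = -12
S_{21} = (6 + -12)/2 = -6/2 = -3
A_{21} = (6 - -12)/2 = 18/2 = 9
Check: S + A = -3 + 9 = 6 = T_{21}.

(-3, 9)


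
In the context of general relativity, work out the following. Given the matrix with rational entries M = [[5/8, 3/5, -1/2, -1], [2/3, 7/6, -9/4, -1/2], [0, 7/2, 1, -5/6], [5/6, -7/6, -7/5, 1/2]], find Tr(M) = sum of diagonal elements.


The trace is the sum of diagonal entries.
Diagonal: M[1,1] = 5/8, M[2,2] = 7/6, M[3,3] = 1, M[4,4] = 1/2
Tr(M) = 5/8 + 7/6 + 1 + 1/2
Computing step by step:
After adding M[1,1]: 5/8
After adding M[2,2]: 43/24
After adding M[3,3]: 67/24
After adding M[4,4]: 79/24
Tr(M) = 79/24

79/24


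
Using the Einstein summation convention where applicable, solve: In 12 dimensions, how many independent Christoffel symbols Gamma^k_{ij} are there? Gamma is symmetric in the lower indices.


Christoffel symbols Gamma^k_{ij} are symmetric in i,j, so there are d * d(d+1)/2 independent symbols.
d = 12
d(d+1)/2 = 12 * 13 / 2 = 78
Total = 12 * 78 = 936

936


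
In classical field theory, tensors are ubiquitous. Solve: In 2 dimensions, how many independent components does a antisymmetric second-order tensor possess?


A antisymmetric rank-2 tensor in d dimensions has d(d-1)/2 independent components.
d = 2
d(d-1)/2 = 2 * 1 / 2 = 2 / 2 = 1

1


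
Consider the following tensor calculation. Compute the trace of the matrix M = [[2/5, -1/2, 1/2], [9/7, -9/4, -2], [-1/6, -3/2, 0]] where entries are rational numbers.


The trace is the sum of diagonal entries.
Diagonal: M[1,1] = 2/5, M[2,2] = -9/4, M[3,3] = 0
Tr(M) = 2/5 + -9/4 + 0
Computing step by step:
After adding M[1,1]: 2/5
After adding M[2,2]: -37/20
After adding M[3,3]: -37/20
Tr(M) = -37/20

-37/20


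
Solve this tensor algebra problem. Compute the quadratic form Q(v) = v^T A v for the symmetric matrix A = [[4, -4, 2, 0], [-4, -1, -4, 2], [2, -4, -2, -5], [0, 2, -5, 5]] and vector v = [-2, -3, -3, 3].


First compute Av:
(Av)_1 = 4*-2 + -4*-3 + 2*-3 + 0*3 = -2
(Av)_2 = -4*-2 + -1*-3 + -4*-3 + 2*3 = 29
(Av)_3 = 2*-2 + -4*-3 + -2*-3 + -5*3 = -1
(Av)_4 = 0*-2 + 2*-3 + -5*-3 + 5*3 = 24
Av = [-2, 29, -1, 24]
Then v^T (Av) = -2*-2 + -3*29 + -3*-1 + 3*24
= 4 + -87 + 3 + 72 = -8

-8


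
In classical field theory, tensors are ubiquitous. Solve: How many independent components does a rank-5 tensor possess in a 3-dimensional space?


The number of components of a rank-r tensor in d dimensions is d^r.
Here d = 3 and r = 5.
3^5 = 243

243


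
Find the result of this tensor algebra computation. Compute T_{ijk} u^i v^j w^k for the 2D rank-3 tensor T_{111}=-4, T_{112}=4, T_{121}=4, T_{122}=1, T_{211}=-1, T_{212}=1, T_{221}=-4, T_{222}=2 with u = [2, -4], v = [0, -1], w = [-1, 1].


S = sum over i,j,k of T_{ijk} u_i v_j w_k. Expanding all 8 terms:
T_{111}*u_1*v_1*w_1 = -4*2*0*-1 = 0  (running total: 0)
T_{112}*u_1*v_1*w_2 = 4*2*0*1 = 0  (running total: 0)
T_{121}*u_1*v_2*w_1 = 4*2*-1*-1 = 8  (running total: 8)
T_{122}*u_1*v_2*w_2 = 1*2*-1*1 = -2  (running total: 6)
T_{211}*u_2*v_1*w_1 = -1*-4*0*-1 = 0  (running total: 6)
T_{212}*u_2*v_1*w_2 = 1*-4*0*1 = 0  (running total: 6)
T_{221}*u_2*v_2*w_1 = -4*-4*-1*-1 = 16  (running total: 22)
T_{222}*u_2*v_2*w_2 = 2*-4*-1*1 = 8  (running total: 30)
S = 30

30


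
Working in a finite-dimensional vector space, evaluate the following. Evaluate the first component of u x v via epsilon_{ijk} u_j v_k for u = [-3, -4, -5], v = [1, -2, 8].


(u x v)_1 = sum_{j,k} epsilon_{1jk} u_j v_k. Only permutations of (1,2,3) contribute; the two non-zero terms are:
eps_{123} u_2 v_3 = 1 * -4 * 8 = -32
eps_{132} u_3 v_2 = -1 * -5 * -2 = -10
(u x v)_1 = -42

-42


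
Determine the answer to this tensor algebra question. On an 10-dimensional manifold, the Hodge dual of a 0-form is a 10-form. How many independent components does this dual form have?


The Hodge dual of a p-form on an n-dimensional manifold is an (n-p)-form.
n = 10, p = 0, so dual degree = 10 - 0 = 10
The number of components is C(n, n-p) = C(10, 10) = 1

1


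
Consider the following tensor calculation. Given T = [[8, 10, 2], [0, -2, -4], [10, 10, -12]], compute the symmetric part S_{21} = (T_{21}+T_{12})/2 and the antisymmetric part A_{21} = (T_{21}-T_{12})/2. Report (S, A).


T_{21} = 0
T_{12} = 10
S_{21} = (0 + 10)/2 = 10/2 = 5
A_{21} = (0 - 10)/2 = -10/2 = -5
Check: S + A = 5 + -5 = 0 = T_{21}.

(5, -5)


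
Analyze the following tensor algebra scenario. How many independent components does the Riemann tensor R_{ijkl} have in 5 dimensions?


The Riemann tensor in d dimensions has d^2(d^2 - 1)/12 independent components.
d = 5, so d^2 = 25
d^2 - 1 = 24
d^2(d^2 - 1) = 25 * 24 = 600
Divide by 12: 600 / 12 = 50

50


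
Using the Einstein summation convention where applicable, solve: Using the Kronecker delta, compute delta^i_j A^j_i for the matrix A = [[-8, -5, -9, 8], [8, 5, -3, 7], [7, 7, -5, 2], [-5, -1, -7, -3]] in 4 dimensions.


The contraction (trace) of a rank-2 tensor is the sum of its diagonal elements.
Diagonal entries: A[1,1] = -8, A[2,2] = 5, A[3,3] = -5, A[4,4] = -3
Tr(A) = -8 + 5 + -5 + -3 = -11

-11


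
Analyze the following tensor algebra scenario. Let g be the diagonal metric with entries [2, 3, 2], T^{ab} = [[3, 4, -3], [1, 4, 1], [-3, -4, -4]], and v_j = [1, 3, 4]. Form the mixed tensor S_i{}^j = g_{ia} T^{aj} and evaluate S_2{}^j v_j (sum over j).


Step 1: lower the first index. For a diagonal metric, g_{ia} T^{aj} = g_{ii} T^{ij} (no sum on i).
g_{22} = 3
S_2{}^1 = 3 * T^{21} = 3 * 1 = 3
S_2{}^2 = 3 * T^{22} = 3 * 4 = 12
S_2{}^3 = 3 * T^{23} = 3 * 1 = 3
Step 2: contract S_2{}^j with v_j.
S_2{}^1 * v_1 = 3 * 1 = 3
S_2{}^2 * v_2 = 12 * 3 = 36
S_2{}^3 * v_3 = 3 * 4 = 12
Result = 3 + 36 + 12 = 51

51


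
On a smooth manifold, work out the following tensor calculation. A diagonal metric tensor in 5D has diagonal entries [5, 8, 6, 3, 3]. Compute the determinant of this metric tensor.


For a diagonal metric, the determinant is the product of diagonal entries.
Diagonal entries: 5, 8, 6, 3, 3
det(g) = 5 * 8 * 6 * 3 * 3 = 2160

2160


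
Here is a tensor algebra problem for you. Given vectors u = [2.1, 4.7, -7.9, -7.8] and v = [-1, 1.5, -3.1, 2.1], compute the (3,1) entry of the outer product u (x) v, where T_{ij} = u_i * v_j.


The outer product entry T_{ij} = u_i * v_j.
We need i=3, j=1.
u_3 = -7.9, v_1 = -1
T_{3,1} = -7.9 * -1 = 7.9

7.9


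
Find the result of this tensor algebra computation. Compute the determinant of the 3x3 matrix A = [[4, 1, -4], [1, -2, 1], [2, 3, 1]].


Expanding along the first row, det(A) = a11*M_11 - a12*M_12 + a13*M_13, where M_1j is the (1,j) minor.
Minor M_11 = -2*1 - 1*3 = -5
Minor M_12 = 1*1 - 1*2 = -1
Minor M_13 = 1*3 - -2*2 = 7
det = 4*(-5) - 1*(-1) + -4*(7)
    = -20 - -1 + -28
    = -47

-47


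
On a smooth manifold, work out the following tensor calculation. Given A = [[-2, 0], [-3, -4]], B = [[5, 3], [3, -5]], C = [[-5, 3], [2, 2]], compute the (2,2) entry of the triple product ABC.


(ABC)_{22} = sum_m (AB)_{2m} C_{m2}. First compute row 2 of AB.
(AB)_{21} = -3*5 + -4*3 = -27
(AB)_{22} = -3*3 + -4*-5 = 11
Now contract with column 2 of C:
(AB)_{21} * C_{12} = -27 * 3 = -81
(AB)_{22} * C_{22} = 11 * 2 = 22
(ABC)_{22} = -81 + 22 = -59

-59


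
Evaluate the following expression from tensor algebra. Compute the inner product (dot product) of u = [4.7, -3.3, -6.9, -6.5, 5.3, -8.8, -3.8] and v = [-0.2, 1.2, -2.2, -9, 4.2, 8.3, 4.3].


The inner product u . v = sum of u_i * v_i.
Term-by-term: 4.7 * -0.2, -3.3 * 1.2, -6.9 * -2.2, -6.5 * -9, 5.3 * 4.2, -8.8 * 8.3, -3.8 * 4.3
Products: -0.94, -3.96, 15.18, 58.5, 22.26, -73.04, -16.34
Sum = -0.94 + -3.96 + 15.18 + 58.5 + 22.26 + -73.04 + -16.34 = 1.66

1.66


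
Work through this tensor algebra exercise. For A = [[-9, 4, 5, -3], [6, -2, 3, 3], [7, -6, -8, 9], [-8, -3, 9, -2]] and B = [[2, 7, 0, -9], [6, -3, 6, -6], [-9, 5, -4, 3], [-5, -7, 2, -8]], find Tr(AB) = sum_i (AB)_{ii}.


Tr(AB) = sum_i (AB)_{ii} where (AB)_{ii} = sum_k A_{ik} B_{ki}.
(AB)_{11} = -9*2 + 4*6 + 5*-9 + -3*-5 = -24
(AB)_{22} = 6*7 + -2*-3 + 3*5 + 3*-7 = 42
(AB)_{33} = 7*0 + -6*6 + -8*-4 + 9*2 = 14
(AB)_{44} = -8*-9 + -3*-6 + 9*3 + -2*-8 = 133
Tr(AB) = -24 + 42 + 14 + 133 = 165

165


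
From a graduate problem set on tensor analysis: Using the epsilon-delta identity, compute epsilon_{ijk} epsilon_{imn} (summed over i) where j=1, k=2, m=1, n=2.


Using the identity: epsilon_{ijk} epsilon_{imn} = delta_{jm} delta_{kn} - delta_{jn} delta_{km}.
delta_{11} = 1
delta_{22} = 1
delta_{12} = 0
delta_{21} = 0
Result = 1 * 1 - 0 * 0 = 1 - 0 = 1

1


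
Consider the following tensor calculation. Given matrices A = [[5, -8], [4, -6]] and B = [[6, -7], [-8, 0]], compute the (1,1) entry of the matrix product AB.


(AB)_{ij} = sum_k A_{ik} B_{kj}.
For i=1, j=1:
A_{11} * B_{11} = 5 * 6 = 30
A_{12} * B_{21} = -8 * -8 = 64
Sum = 30 + 64 = 94

94


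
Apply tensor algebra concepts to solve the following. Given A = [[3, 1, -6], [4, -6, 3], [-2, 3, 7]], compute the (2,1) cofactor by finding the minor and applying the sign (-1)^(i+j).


To find cofactor C_{21}, delete row 2 and column 1.
The resulting 2x2 submatrix is: [[1, -6], [3, 7]]
Minor M_{21} = 1*7 - -6*3
  = 7 - -18 = 25
Sign = (-1)^(2+1) = (-1)^3 = -1
Cofactor C_{21} = -1 * 25 = -25

-25


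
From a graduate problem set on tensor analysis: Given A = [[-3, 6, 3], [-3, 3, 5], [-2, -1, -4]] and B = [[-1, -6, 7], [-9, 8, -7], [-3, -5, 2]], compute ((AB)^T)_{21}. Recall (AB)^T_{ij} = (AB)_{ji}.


(AB)^T_{ij} = (AB)_{ji} = sum_k A_{jk} B_{ki}.
For i=2, j=1 we need (AB)_{12}:
A_{11} * B_{12} = -3 * -6 = 18
A_{12} * B_{22} = 6 * 8 = 48
A_{13} * B_{32} = 3 * -5 = -15
Sum = 18 + 48 + -15 = 51

51
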